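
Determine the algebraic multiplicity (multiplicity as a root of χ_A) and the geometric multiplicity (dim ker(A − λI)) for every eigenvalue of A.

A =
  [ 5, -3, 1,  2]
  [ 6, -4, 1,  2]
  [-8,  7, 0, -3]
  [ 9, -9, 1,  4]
λ = -1: alg = 1, geom = 1; λ = 2: alg = 3, geom = 1

Step 1 — factor the characteristic polynomial to read off the algebraic multiplicities:
  χ_A(x) = (x - 2)^3*(x + 1)

Step 2 — compute geometric multiplicities via the rank-nullity identity g(λ) = n − rank(A − λI):
  rank(A − (-1)·I) = 3, so dim ker(A − (-1)·I) = n − 3 = 1
  rank(A − (2)·I) = 3, so dim ker(A − (2)·I) = n − 3 = 1

Summary:
  λ = -1: algebraic multiplicity = 1, geometric multiplicity = 1
  λ = 2: algebraic multiplicity = 3, geometric multiplicity = 1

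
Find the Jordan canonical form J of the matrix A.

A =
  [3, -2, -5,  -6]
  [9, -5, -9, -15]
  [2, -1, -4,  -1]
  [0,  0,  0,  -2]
J_3(-2) ⊕ J_1(-2)

The characteristic polynomial is
  det(x·I − A) = x^4 + 8*x^3 + 24*x^2 + 32*x + 16 = (x + 2)^4

Eigenvalues and multiplicities (the geometric multiplicity of λ is n − rank(A − λI), which equals the number of Jordan blocks for λ):
  λ = -2: algebraic multiplicity = 4, geometric multiplicity = 2

Determining the block sizes for each eigenvalue:
  λ = -2: with am = 4 and gm = 2, the partition is not yet determined (e.g. several partitions of 4 into 2 parts exist). Let N = A − (-2)·I. Computing rank(N^1) = 2, rank(N^2) = 1, rank(N^3) = 0; the number of blocks of size ≥ j is rank(N^{j−1}) − rank(N^j), giving [2, 1, 1]. So we have 1 block(s) of size 3, 1 block(s) of size 1 → block sizes [3, 1]

Assembling the blocks gives a Jordan form
J =
  [-2,  1,  0,  0]
  [ 0, -2,  1,  0]
  [ 0,  0, -2,  0]
  [ 0,  0,  0, -2]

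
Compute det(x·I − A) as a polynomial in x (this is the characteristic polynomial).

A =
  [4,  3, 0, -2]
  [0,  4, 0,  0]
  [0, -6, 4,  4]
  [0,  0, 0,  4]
x^4 - 16*x^3 + 96*x^2 - 256*x + 256

Expanding det(x·I − A) (e.g. by cofactor expansion or by noting that A is similar to its Jordan form J, which has the same characteristic polynomial as A) gives
  χ_A(x) = x^4 - 16*x^3 + 96*x^2 - 256*x + 256
which factors as (x - 4)^4. The eigenvalues (with algebraic multiplicities) are λ = 4 with multiplicity 4.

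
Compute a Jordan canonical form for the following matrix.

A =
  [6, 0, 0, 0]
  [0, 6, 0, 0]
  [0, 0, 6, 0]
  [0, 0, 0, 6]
J_1(6) ⊕ J_1(6) ⊕ J_1(6) ⊕ J_1(6)

The characteristic polynomial is
  det(x·I − A) = x^4 - 24*x^3 + 216*x^2 - 864*x + 1296 = (x - 6)^4

Eigenvalues and multiplicities (the geometric multiplicity of λ is n − rank(A − λI), which equals the number of Jordan blocks for λ):
  λ = 6: algebraic multiplicity = 4, geometric multiplicity = 4

Determining the block sizes for each eigenvalue:
  λ = 6: gm = am = 4, so every block has size 1 → block sizes [1, 1, 1, 1]

Assembling the blocks gives a Jordan form
J =
  [6, 0, 0, 0]
  [0, 6, 0, 0]
  [0, 0, 6, 0]
  [0, 0, 0, 6]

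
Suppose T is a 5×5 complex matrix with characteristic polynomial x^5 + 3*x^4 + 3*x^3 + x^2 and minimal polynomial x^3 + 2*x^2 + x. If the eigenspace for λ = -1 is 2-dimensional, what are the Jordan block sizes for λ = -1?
Block sizes for λ = -1: [2, 1]

Step 1 — from the characteristic polynomial, algebraic multiplicity of λ = -1 is 3. From dim ker(T − (-1)·I) = 2, there are exactly 2 Jordan blocks for λ = -1.
Step 2 — from the minimal polynomial, the factor (x + 1)^2 tells us the largest block for λ = -1 has size 2.
Step 3 — with total size 3, 2 blocks, and largest block 2, the block sizes (in nonincreasing order) are [2, 1].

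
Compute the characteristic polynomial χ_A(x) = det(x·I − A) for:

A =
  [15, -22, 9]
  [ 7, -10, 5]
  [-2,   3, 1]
x^3 - 6*x^2 + 12*x - 8

Expanding det(x·I − A) (e.g. by cofactor expansion or by noting that A is similar to its Jordan form J, which has the same characteristic polynomial as A) gives
  χ_A(x) = x^3 - 6*x^2 + 12*x - 8
which factors as (x - 2)^3. The eigenvalues (with algebraic multiplicities) are λ = 2 with multiplicity 3.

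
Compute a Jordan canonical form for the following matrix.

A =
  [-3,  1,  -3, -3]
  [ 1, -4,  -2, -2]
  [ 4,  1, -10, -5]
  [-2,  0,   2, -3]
J_3(-5) ⊕ J_1(-5)

The characteristic polynomial is
  det(x·I − A) = x^4 + 20*x^3 + 150*x^2 + 500*x + 625 = (x + 5)^4

Eigenvalues and multiplicities (the geometric multiplicity of λ is n − rank(A − λI), which equals the number of Jordan blocks for λ):
  λ = -5: algebraic multiplicity = 4, geometric multiplicity = 2

Determining the block sizes for each eigenvalue:
  λ = -5: with am = 4 and gm = 2, the partition is not yet determined (e.g. several partitions of 4 into 2 parts exist). Let N = A − (-5)·I. Computing rank(N^1) = 2, rank(N^2) = 1, rank(N^3) = 0; the number of blocks of size ≥ j is rank(N^{j−1}) − rank(N^j), giving [2, 1, 1]. So we have 1 block(s) of size 3, 1 block(s) of size 1 → block sizes [3, 1]

Assembling the blocks gives a Jordan form
J =
  [-5,  1,  0,  0]
  [ 0, -5,  1,  0]
  [ 0,  0, -5,  0]
  [ 0,  0,  0, -5]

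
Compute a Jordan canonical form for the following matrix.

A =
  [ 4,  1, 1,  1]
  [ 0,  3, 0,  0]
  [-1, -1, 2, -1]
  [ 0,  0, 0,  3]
J_2(3) ⊕ J_1(3) ⊕ J_1(3)

The characteristic polynomial is
  det(x·I − A) = x^4 - 12*x^3 + 54*x^2 - 108*x + 81 = (x - 3)^4

Eigenvalues and multiplicities (the geometric multiplicity of λ is n − rank(A − λI), which equals the number of Jordan blocks for λ):
  λ = 3: algebraic multiplicity = 4, geometric multiplicity = 3

Determining the block sizes for each eigenvalue:
  λ = 3: 3 blocks summing to 4 forces exactly one block of size 2 and the rest size 1 → block sizes [2, 1, 1]

Assembling the blocks gives a Jordan form
J =
  [3, 1, 0, 0]
  [0, 3, 0, 0]
  [0, 0, 3, 0]
  [0, 0, 0, 3]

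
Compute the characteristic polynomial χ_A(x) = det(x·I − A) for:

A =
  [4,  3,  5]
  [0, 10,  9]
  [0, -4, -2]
x^3 - 12*x^2 + 48*x - 64

Expanding det(x·I − A) (e.g. by cofactor expansion or by noting that A is similar to its Jordan form J, which has the same characteristic polynomial as A) gives
  χ_A(x) = x^3 - 12*x^2 + 48*x - 64
which factors as (x - 4)^3. The eigenvalues (with algebraic multiplicities) are λ = 4 with multiplicity 3.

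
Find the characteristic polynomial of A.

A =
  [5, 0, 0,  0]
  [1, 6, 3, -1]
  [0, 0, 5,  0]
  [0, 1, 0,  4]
x^4 - 20*x^3 + 150*x^2 - 500*x + 625

Expanding det(x·I − A) (e.g. by cofactor expansion or by noting that A is similar to its Jordan form J, which has the same characteristic polynomial as A) gives
  χ_A(x) = x^4 - 20*x^3 + 150*x^2 - 500*x + 625
which factors as (x - 5)^4. The eigenvalues (with algebraic multiplicities) are λ = 5 with multiplicity 4.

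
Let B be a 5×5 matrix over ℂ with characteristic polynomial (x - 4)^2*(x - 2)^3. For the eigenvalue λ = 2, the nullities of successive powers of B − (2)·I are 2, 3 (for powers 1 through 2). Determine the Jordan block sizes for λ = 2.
Block sizes for λ = 2: [2, 1]

From the dimensions of kernels of powers, the number of Jordan blocks of size at least j is d_j − d_{j−1} where d_j = dim ker(N^j) (with d_0 = 0). Computing the differences gives [2, 1].
The number of blocks of size exactly k is (#blocks of size ≥ k) − (#blocks of size ≥ k + 1), so the partition is: 1 block(s) of size 1, 1 block(s) of size 2.
In nonincreasing order the block sizes are [2, 1].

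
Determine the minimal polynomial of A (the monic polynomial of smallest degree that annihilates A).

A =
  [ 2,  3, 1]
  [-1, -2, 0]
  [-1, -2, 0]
x^3

The characteristic polynomial is χ_A(x) = x^3, so the eigenvalues are known. The minimal polynomial is
  m_A(x) = Π_λ (x − λ)^{k_λ}
where k_λ is the size of the *largest* Jordan block for λ (equivalently, the smallest k with (A − λI)^k v = 0 for every generalised eigenvector v of λ).

  λ = 0: largest Jordan block has size 3, contributing (x − 0)^3

So m_A(x) = x^3 = x^3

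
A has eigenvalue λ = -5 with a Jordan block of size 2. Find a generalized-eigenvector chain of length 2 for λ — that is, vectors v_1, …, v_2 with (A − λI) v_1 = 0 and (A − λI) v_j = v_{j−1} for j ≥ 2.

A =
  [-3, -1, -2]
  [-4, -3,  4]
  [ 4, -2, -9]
A Jordan chain for λ = -5 of length 2:
v_1 = (2, -4, 4)ᵀ
v_2 = (1, 0, 0)ᵀ

Let N = A − (-5)·I. We want v_2 with N^2 v_2 = 0 but N^1 v_2 ≠ 0; then v_{j-1} := N · v_j for j = 2, …, 2.

Pick v_2 = (1, 0, 0)ᵀ.
Then v_1 = N · v_2 = (2, -4, 4)ᵀ.

Sanity check: (A − (-5)·I) v_1 = (0, 0, 0)ᵀ = 0. ✓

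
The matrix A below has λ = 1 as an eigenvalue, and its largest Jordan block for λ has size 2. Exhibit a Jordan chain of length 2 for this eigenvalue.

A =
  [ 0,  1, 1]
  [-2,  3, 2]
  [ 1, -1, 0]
A Jordan chain for λ = 1 of length 2:
v_1 = (-1, -2, 1)ᵀ
v_2 = (1, 0, 0)ᵀ

Let N = A − (1)·I. We want v_2 with N^2 v_2 = 0 but N^1 v_2 ≠ 0; then v_{j-1} := N · v_j for j = 2, …, 2.

Pick v_2 = (1, 0, 0)ᵀ.
Then v_1 = N · v_2 = (-1, -2, 1)ᵀ.

Sanity check: (A − (1)·I) v_1 = (0, 0, 0)ᵀ = 0. ✓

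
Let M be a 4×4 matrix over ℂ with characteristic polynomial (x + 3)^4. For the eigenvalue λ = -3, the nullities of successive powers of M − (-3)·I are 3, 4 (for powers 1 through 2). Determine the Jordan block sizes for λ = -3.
Block sizes for λ = -3: [2, 1, 1]

From the dimensions of kernels of powers, the number of Jordan blocks of size at least j is d_j − d_{j−1} where d_j = dim ker(N^j) (with d_0 = 0). Computing the differences gives [3, 1].
The number of blocks of size exactly k is (#blocks of size ≥ k) − (#blocks of size ≥ k + 1), so the partition is: 2 block(s) of size 1, 1 block(s) of size 2.
In nonincreasing order the block sizes are [2, 1, 1].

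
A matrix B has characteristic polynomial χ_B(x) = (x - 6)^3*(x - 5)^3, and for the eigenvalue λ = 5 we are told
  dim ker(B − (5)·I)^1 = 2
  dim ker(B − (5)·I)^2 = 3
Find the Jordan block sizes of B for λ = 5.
Block sizes for λ = 5: [2, 1]

From the dimensions of kernels of powers, the number of Jordan blocks of size at least j is d_j − d_{j−1} where d_j = dim ker(N^j) (with d_0 = 0). Computing the differences gives [2, 1].
The number of blocks of size exactly k is (#blocks of size ≥ k) − (#blocks of size ≥ k + 1), so the partition is: 1 block(s) of size 1, 1 block(s) of size 2.
In nonincreasing order the block sizes are [2, 1].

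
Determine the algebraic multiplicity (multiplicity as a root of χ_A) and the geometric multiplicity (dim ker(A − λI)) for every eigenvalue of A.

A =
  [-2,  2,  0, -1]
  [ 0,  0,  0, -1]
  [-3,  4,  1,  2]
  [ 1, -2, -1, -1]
λ = -2: alg = 1, geom = 1; λ = 0: alg = 3, geom = 1

Step 1 — factor the characteristic polynomial to read off the algebraic multiplicities:
  χ_A(x) = x^3*(x + 2)

Step 2 — compute geometric multiplicities via the rank-nullity identity g(λ) = n − rank(A − λI):
  rank(A − (-2)·I) = 3, so dim ker(A − (-2)·I) = n − 3 = 1
  rank(A − (0)·I) = 3, so dim ker(A − (0)·I) = n − 3 = 1

Summary:
  λ = -2: algebraic multiplicity = 1, geometric multiplicity = 1
  λ = 0: algebraic multiplicity = 3, geometric multiplicity = 1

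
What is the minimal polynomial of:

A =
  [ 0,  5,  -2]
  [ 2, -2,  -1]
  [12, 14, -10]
x^3 + 12*x^2 + 48*x + 64

The characteristic polynomial is χ_A(x) = (x + 4)^3, so the eigenvalues are known. The minimal polynomial is
  m_A(x) = Π_λ (x − λ)^{k_λ}
where k_λ is the size of the *largest* Jordan block for λ (equivalently, the smallest k with (A − λI)^k v = 0 for every generalised eigenvector v of λ).

  λ = -4: largest Jordan block has size 3, contributing (x + 4)^3

So m_A(x) = (x + 4)^3 = x^3 + 12*x^2 + 48*x + 64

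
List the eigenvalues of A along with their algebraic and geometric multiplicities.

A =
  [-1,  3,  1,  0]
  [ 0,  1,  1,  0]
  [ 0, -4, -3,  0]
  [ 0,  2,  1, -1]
λ = -1: alg = 4, geom = 2

Step 1 — factor the characteristic polynomial to read off the algebraic multiplicities:
  χ_A(x) = (x + 1)^4

Step 2 — compute geometric multiplicities via the rank-nullity identity g(λ) = n − rank(A − λI):
  rank(A − (-1)·I) = 2, so dim ker(A − (-1)·I) = n − 2 = 2

Summary:
  λ = -1: algebraic multiplicity = 4, geometric multiplicity = 2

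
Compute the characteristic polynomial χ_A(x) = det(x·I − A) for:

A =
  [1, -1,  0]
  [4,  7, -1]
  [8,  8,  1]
x^3 - 9*x^2 + 27*x - 27

Expanding det(x·I − A) (e.g. by cofactor expansion or by noting that A is similar to its Jordan form J, which has the same characteristic polynomial as A) gives
  χ_A(x) = x^3 - 9*x^2 + 27*x - 27
which factors as (x - 3)^3. The eigenvalues (with algebraic multiplicities) are λ = 3 with multiplicity 3.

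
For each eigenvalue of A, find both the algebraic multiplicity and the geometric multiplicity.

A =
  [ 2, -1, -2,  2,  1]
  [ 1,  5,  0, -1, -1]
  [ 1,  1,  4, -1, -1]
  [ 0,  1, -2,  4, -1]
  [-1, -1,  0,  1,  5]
λ = 4: alg = 5, geom = 3

Step 1 — factor the characteristic polynomial to read off the algebraic multiplicities:
  χ_A(x) = (x - 4)^5

Step 2 — compute geometric multiplicities via the rank-nullity identity g(λ) = n − rank(A − λI):
  rank(A − (4)·I) = 2, so dim ker(A − (4)·I) = n − 2 = 3

Summary:
  λ = 4: algebraic multiplicity = 5, geometric multiplicity = 3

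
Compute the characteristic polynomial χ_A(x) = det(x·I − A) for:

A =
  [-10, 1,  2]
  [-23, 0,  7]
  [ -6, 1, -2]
x^3 + 12*x^2 + 48*x + 64

Expanding det(x·I − A) (e.g. by cofactor expansion or by noting that A is similar to its Jordan form J, which has the same characteristic polynomial as A) gives
  χ_A(x) = x^3 + 12*x^2 + 48*x + 64
which factors as (x + 4)^3. The eigenvalues (with algebraic multiplicities) are λ = -4 with multiplicity 3.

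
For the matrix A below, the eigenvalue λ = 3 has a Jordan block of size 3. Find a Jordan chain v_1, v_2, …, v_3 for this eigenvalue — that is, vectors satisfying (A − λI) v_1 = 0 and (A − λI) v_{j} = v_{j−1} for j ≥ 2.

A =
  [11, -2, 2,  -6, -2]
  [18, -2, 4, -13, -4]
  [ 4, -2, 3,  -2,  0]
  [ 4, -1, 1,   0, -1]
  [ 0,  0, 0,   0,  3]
A Jordan chain for λ = 3 of length 3:
v_1 = (12, 18, -12, 6, 0)ᵀ
v_2 = (8, 18, 4, 4, 0)ᵀ
v_3 = (1, 0, 0, 0, 0)ᵀ

Let N = A − (3)·I. We want v_3 with N^3 v_3 = 0 but N^2 v_3 ≠ 0; then v_{j-1} := N · v_j for j = 3, …, 2.

Pick v_3 = (1, 0, 0, 0, 0)ᵀ.
Then v_2 = N · v_3 = (8, 18, 4, 4, 0)ᵀ.
Then v_1 = N · v_2 = (12, 18, -12, 6, 0)ᵀ.

Sanity check: (A − (3)·I) v_1 = (0, 0, 0, 0, 0)ᵀ = 0. ✓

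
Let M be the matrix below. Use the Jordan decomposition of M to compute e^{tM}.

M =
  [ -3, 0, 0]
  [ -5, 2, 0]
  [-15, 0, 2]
e^{tM} =
  [exp(-3*t), 0, 0]
  [-exp(2*t) + exp(-3*t), exp(2*t), 0]
  [-3*exp(2*t) + 3*exp(-3*t), 0, exp(2*t)]

Strategy: write M = P · J · P⁻¹ where J is a Jordan canonical form, so e^{tM} = P · e^{tJ} · P⁻¹, and e^{tJ} can be computed block-by-block.

M has Jordan form
J =
  [-3, 0, 0]
  [ 0, 2, 0]
  [ 0, 0, 2]
(up to reordering of blocks).

Per-block formulas:
  For a 1×1 block at λ = -3: exp(t · [-3]) = [e^(-3t)].
  For a 1×1 block at λ = 2: exp(t · [2]) = [e^(2t)].

After assembling e^{tJ} and conjugating by P, we get:

e^{tM} =
  [exp(-3*t), 0, 0]
  [-exp(2*t) + exp(-3*t), exp(2*t), 0]
  [-3*exp(2*t) + 3*exp(-3*t), 0, exp(2*t)]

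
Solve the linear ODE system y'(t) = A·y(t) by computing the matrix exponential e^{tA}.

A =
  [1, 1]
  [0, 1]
e^{tA} =
  [exp(t), t*exp(t)]
  [0, exp(t)]

Strategy: write A = P · J · P⁻¹ where J is a Jordan canonical form, so e^{tA} = P · e^{tJ} · P⁻¹, and e^{tJ} can be computed block-by-block.

A has Jordan form
J =
  [1, 1]
  [0, 1]
(up to reordering of blocks).

Per-block formulas:
  For a 2×2 Jordan block J_2(1): exp(t · J_2(1)) = e^(1t)·(I + t·N), where N is the 2×2 nilpotent shift.

After assembling e^{tJ} and conjugating by P, we get:

e^{tA} =
  [exp(t), t*exp(t)]
  [0, exp(t)]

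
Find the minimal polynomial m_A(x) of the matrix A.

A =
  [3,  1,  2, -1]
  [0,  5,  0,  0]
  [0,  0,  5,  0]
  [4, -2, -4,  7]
x^2 - 10*x + 25

The characteristic polynomial is χ_A(x) = (x - 5)^4, so the eigenvalues are known. The minimal polynomial is
  m_A(x) = Π_λ (x − λ)^{k_λ}
where k_λ is the size of the *largest* Jordan block for λ (equivalently, the smallest k with (A − λI)^k v = 0 for every generalised eigenvector v of λ).

  λ = 5: largest Jordan block has size 2, contributing (x − 5)^2

So m_A(x) = (x - 5)^2 = x^2 - 10*x + 25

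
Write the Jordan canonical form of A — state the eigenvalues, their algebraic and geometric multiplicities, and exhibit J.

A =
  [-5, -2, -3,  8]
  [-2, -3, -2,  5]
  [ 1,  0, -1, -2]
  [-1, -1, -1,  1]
J_3(-2) ⊕ J_1(-2)

The characteristic polynomial is
  det(x·I − A) = x^4 + 8*x^3 + 24*x^2 + 32*x + 16 = (x + 2)^4

Eigenvalues and multiplicities (the geometric multiplicity of λ is n − rank(A − λI), which equals the number of Jordan blocks for λ):
  λ = -2: algebraic multiplicity = 4, geometric multiplicity = 2

Determining the block sizes for each eigenvalue:
  λ = -2: with am = 4 and gm = 2, the partition is not yet determined (e.g. several partitions of 4 into 2 parts exist). Let N = A − (-2)·I. Computing rank(N^1) = 2, rank(N^2) = 1, rank(N^3) = 0; the number of blocks of size ≥ j is rank(N^{j−1}) − rank(N^j), giving [2, 1, 1]. So we have 1 block(s) of size 3, 1 block(s) of size 1 → block sizes [3, 1]

Assembling the blocks gives a Jordan form
J =
  [-2,  1,  0,  0]
  [ 0, -2,  1,  0]
  [ 0,  0, -2,  0]
  [ 0,  0,  0, -2]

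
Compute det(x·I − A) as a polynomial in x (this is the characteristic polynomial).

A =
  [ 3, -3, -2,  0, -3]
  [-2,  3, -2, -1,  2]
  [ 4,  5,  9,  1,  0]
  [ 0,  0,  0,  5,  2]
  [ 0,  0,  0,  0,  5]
x^5 - 25*x^4 + 250*x^3 - 1250*x^2 + 3125*x - 3125

Expanding det(x·I − A) (e.g. by cofactor expansion or by noting that A is similar to its Jordan form J, which has the same characteristic polynomial as A) gives
  χ_A(x) = x^5 - 25*x^4 + 250*x^3 - 1250*x^2 + 3125*x - 3125
which factors as (x - 5)^5. The eigenvalues (with algebraic multiplicities) are λ = 5 with multiplicity 5.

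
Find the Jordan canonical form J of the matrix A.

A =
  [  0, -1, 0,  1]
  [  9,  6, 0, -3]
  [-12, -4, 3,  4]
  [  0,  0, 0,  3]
J_2(3) ⊕ J_1(3) ⊕ J_1(3)

The characteristic polynomial is
  det(x·I − A) = x^4 - 12*x^3 + 54*x^2 - 108*x + 81 = (x - 3)^4

Eigenvalues and multiplicities (the geometric multiplicity of λ is n − rank(A − λI), which equals the number of Jordan blocks for λ):
  λ = 3: algebraic multiplicity = 4, geometric multiplicity = 3

Determining the block sizes for each eigenvalue:
  λ = 3: 3 blocks summing to 4 forces exactly one block of size 2 and the rest size 1 → block sizes [2, 1, 1]

Assembling the blocks gives a Jordan form
J =
  [3, 1, 0, 0]
  [0, 3, 0, 0]
  [0, 0, 3, 0]
  [0, 0, 0, 3]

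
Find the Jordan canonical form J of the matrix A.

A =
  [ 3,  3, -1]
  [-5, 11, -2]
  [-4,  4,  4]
J_3(6)

The characteristic polynomial is
  det(x·I − A) = x^3 - 18*x^2 + 108*x - 216 = (x - 6)^3

Eigenvalues and multiplicities (the geometric multiplicity of λ is n − rank(A − λI), which equals the number of Jordan blocks for λ):
  λ = 6: algebraic multiplicity = 3, geometric multiplicity = 1

Determining the block sizes for each eigenvalue:
  λ = 6: one block (gm = 1), so the single block has size am = 3 → block sizes [3]

Assembling the blocks gives a Jordan form
J =
  [6, 1, 0]
  [0, 6, 1]
  [0, 0, 6]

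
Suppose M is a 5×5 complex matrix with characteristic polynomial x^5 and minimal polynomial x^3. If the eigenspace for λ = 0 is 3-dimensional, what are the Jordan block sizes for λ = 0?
Block sizes for λ = 0: [3, 1, 1]

Step 1 — from the characteristic polynomial, algebraic multiplicity of λ = 0 is 5. From dim ker(M − (0)·I) = 3, there are exactly 3 Jordan blocks for λ = 0.
Step 2 — from the minimal polynomial, the factor (x − 0)^3 tells us the largest block for λ = 0 has size 3.
Step 3 — with total size 5, 3 blocks, and largest block 3, the block sizes (in nonincreasing order) are [3, 1, 1].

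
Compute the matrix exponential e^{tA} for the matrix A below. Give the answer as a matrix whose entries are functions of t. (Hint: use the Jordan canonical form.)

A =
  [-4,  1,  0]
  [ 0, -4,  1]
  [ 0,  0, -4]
e^{tA} =
  [exp(-4*t), t*exp(-4*t), t^2*exp(-4*t)/2]
  [0, exp(-4*t), t*exp(-4*t)]
  [0, 0, exp(-4*t)]

Strategy: write A = P · J · P⁻¹ where J is a Jordan canonical form, so e^{tA} = P · e^{tJ} · P⁻¹, and e^{tJ} can be computed block-by-block.

A has Jordan form
J =
  [-4,  1,  0]
  [ 0, -4,  1]
  [ 0,  0, -4]
(up to reordering of blocks).

Per-block formulas:
  For a 3×3 Jordan block J_3(-4): exp(t · J_3(-4)) = e^(-4t)·(I + t·N + (t^2/2)·N^2), where N is the 3×3 nilpotent shift.

After assembling e^{tJ} and conjugating by P, we get:

e^{tA} =
  [exp(-4*t), t*exp(-4*t), t^2*exp(-4*t)/2]
  [0, exp(-4*t), t*exp(-4*t)]
  [0, 0, exp(-4*t)]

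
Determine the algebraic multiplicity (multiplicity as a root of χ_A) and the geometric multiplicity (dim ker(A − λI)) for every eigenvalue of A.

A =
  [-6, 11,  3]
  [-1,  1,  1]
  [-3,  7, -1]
λ = -2: alg = 3, geom = 1

Step 1 — factor the characteristic polynomial to read off the algebraic multiplicities:
  χ_A(x) = (x + 2)^3

Step 2 — compute geometric multiplicities via the rank-nullity identity g(λ) = n − rank(A − λI):
  rank(A − (-2)·I) = 2, so dim ker(A − (-2)·I) = n − 2 = 1

Summary:
  λ = -2: algebraic multiplicity = 3, geometric multiplicity = 1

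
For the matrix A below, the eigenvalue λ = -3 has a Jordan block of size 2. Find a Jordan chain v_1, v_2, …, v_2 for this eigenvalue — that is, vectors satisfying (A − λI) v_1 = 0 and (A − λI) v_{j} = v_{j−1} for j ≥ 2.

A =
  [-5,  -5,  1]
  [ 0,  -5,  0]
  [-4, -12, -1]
A Jordan chain for λ = -3 of length 2:
v_1 = (-2, 0, -4)ᵀ
v_2 = (1, 0, 0)ᵀ

Let N = A − (-3)·I. We want v_2 with N^2 v_2 = 0 but N^1 v_2 ≠ 0; then v_{j-1} := N · v_j for j = 2, …, 2.

Pick v_2 = (1, 0, 0)ᵀ.
Then v_1 = N · v_2 = (-2, 0, -4)ᵀ.

Sanity check: (A − (-3)·I) v_1 = (0, 0, 0)ᵀ = 0. ✓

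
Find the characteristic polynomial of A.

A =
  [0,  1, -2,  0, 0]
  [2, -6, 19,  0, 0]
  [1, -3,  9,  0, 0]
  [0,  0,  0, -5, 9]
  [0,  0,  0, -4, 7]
x^5 - 5*x^4 + 10*x^3 - 10*x^2 + 5*x - 1

Expanding det(x·I − A) (e.g. by cofactor expansion or by noting that A is similar to its Jordan form J, which has the same characteristic polynomial as A) gives
  χ_A(x) = x^5 - 5*x^4 + 10*x^3 - 10*x^2 + 5*x - 1
which factors as (x - 1)^5. The eigenvalues (with algebraic multiplicities) are λ = 1 with multiplicity 5.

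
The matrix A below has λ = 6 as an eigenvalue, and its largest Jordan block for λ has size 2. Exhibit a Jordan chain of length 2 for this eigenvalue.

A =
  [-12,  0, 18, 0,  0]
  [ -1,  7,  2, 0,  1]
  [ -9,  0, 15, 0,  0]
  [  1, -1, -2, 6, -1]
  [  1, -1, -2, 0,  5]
A Jordan chain for λ = 6 of length 2:
v_1 = (0, 1, 0, -1, -1)ᵀ
v_2 = (0, 1, 0, 0, 0)ᵀ

Let N = A − (6)·I. We want v_2 with N^2 v_2 = 0 but N^1 v_2 ≠ 0; then v_{j-1} := N · v_j for j = 2, …, 2.

Pick v_2 = (0, 1, 0, 0, 0)ᵀ.
Then v_1 = N · v_2 = (0, 1, 0, -1, -1)ᵀ.

Sanity check: (A − (6)·I) v_1 = (0, 0, 0, 0, 0)ᵀ = 0. ✓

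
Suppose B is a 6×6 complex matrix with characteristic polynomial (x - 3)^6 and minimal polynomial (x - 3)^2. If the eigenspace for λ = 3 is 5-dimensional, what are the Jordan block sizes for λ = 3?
Block sizes for λ = 3: [2, 1, 1, 1, 1]

Step 1 — from the characteristic polynomial, algebraic multiplicity of λ = 3 is 6. From dim ker(B − (3)·I) = 5, there are exactly 5 Jordan blocks for λ = 3.
Step 2 — from the minimal polynomial, the factor (x − 3)^2 tells us the largest block for λ = 3 has size 2.
Step 3 — with total size 6, 5 blocks, and largest block 2, the block sizes (in nonincreasing order) are [2, 1, 1, 1, 1].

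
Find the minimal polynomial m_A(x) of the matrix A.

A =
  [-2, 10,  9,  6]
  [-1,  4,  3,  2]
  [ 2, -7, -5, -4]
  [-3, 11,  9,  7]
x^3 - 3*x^2 + 3*x - 1

The characteristic polynomial is χ_A(x) = (x - 1)^4, so the eigenvalues are known. The minimal polynomial is
  m_A(x) = Π_λ (x − λ)^{k_λ}
where k_λ is the size of the *largest* Jordan block for λ (equivalently, the smallest k with (A − λI)^k v = 0 for every generalised eigenvector v of λ).

  λ = 1: largest Jordan block has size 3, contributing (x − 1)^3

So m_A(x) = (x - 1)^3 = x^3 - 3*x^2 + 3*x - 1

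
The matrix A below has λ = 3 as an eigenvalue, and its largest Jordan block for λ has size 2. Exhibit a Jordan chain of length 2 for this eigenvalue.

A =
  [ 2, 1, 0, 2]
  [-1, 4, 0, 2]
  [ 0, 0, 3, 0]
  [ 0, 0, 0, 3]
A Jordan chain for λ = 3 of length 2:
v_1 = (-1, -1, 0, 0)ᵀ
v_2 = (1, 0, 0, 0)ᵀ

Let N = A − (3)·I. We want v_2 with N^2 v_2 = 0 but N^1 v_2 ≠ 0; then v_{j-1} := N · v_j for j = 2, …, 2.

Pick v_2 = (1, 0, 0, 0)ᵀ.
Then v_1 = N · v_2 = (-1, -1, 0, 0)ᵀ.

Sanity check: (A − (3)·I) v_1 = (0, 0, 0, 0)ᵀ = 0. ✓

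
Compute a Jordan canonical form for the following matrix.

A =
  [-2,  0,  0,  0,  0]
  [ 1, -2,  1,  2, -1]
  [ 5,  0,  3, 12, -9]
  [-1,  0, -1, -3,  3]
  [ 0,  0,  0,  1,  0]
J_1(-2) ⊕ J_1(-2) ⊕ J_3(0)

The characteristic polynomial is
  det(x·I − A) = x^5 + 4*x^4 + 4*x^3 = x^3*(x + 2)^2

Eigenvalues and multiplicities (the geometric multiplicity of λ is n − rank(A − λI), which equals the number of Jordan blocks for λ):
  λ = -2: algebraic multiplicity = 2, geometric multiplicity = 2
  λ = 0: algebraic multiplicity = 3, geometric multiplicity = 1

Determining the block sizes for each eigenvalue:
  λ = -2: gm = am = 2, so every block has size 1 → block sizes [1, 1]
  λ = 0: one block (gm = 1), so the single block has size am = 3 → block sizes [3]

Assembling the blocks gives a Jordan form
J =
  [-2,  0, 0, 0, 0]
  [ 0, -2, 0, 0, 0]
  [ 0,  0, 0, 1, 0]
  [ 0,  0, 0, 0, 1]
  [ 0,  0, 0, 0, 0]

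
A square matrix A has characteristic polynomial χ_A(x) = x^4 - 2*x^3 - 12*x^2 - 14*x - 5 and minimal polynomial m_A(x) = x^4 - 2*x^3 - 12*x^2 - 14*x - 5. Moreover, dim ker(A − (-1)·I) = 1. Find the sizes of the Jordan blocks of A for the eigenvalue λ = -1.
Block sizes for λ = -1: [3]

Step 1 — from the characteristic polynomial, algebraic multiplicity of λ = -1 is 3. From dim ker(A − (-1)·I) = 1, there are exactly 1 Jordan blocks for λ = -1.
Step 2 — from the minimal polynomial, the factor (x + 1)^3 tells us the largest block for λ = -1 has size 3.
Step 3 — with total size 3, 1 blocks, and largest block 3, the block sizes (in nonincreasing order) are [3].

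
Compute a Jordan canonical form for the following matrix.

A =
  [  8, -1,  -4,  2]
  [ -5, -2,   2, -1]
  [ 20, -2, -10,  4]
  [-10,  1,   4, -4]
J_3(-2) ⊕ J_1(-2)

The characteristic polynomial is
  det(x·I − A) = x^4 + 8*x^3 + 24*x^2 + 32*x + 16 = (x + 2)^4

Eigenvalues and multiplicities (the geometric multiplicity of λ is n − rank(A − λI), which equals the number of Jordan blocks for λ):
  λ = -2: algebraic multiplicity = 4, geometric multiplicity = 2

Determining the block sizes for each eigenvalue:
  λ = -2: with am = 4 and gm = 2, the partition is not yet determined (e.g. several partitions of 4 into 2 parts exist). Let N = A − (-2)·I. Computing rank(N^1) = 2, rank(N^2) = 1, rank(N^3) = 0; the number of blocks of size ≥ j is rank(N^{j−1}) − rank(N^j), giving [2, 1, 1]. So we have 1 block(s) of size 3, 1 block(s) of size 1 → block sizes [3, 1]

Assembling the blocks gives a Jordan form
J =
  [-2,  1,  0,  0]
  [ 0, -2,  1,  0]
  [ 0,  0, -2,  0]
  [ 0,  0,  0, -2]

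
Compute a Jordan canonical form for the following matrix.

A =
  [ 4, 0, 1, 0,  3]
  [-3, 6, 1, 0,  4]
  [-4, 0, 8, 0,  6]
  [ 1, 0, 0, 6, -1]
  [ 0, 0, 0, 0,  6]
J_3(6) ⊕ J_1(6) ⊕ J_1(6)

The characteristic polynomial is
  det(x·I − A) = x^5 - 30*x^4 + 360*x^3 - 2160*x^2 + 6480*x - 7776 = (x - 6)^5

Eigenvalues and multiplicities (the geometric multiplicity of λ is n − rank(A − λI), which equals the number of Jordan blocks for λ):
  λ = 6: algebraic multiplicity = 5, geometric multiplicity = 3

Determining the block sizes for each eigenvalue:
  λ = 6: with am = 5 and gm = 3, the partition is not yet determined (e.g. several partitions of 5 into 3 parts exist). Let N = A − (6)·I. Computing rank(N^1) = 2, rank(N^2) = 1, rank(N^3) = 0; the number of blocks of size ≥ j is rank(N^{j−1}) − rank(N^j), giving [3, 1, 1]. So we have 1 block(s) of size 3, 2 block(s) of size 1 → block sizes [3, 1, 1]

Assembling the blocks gives a Jordan form
J =
  [6, 1, 0, 0, 0]
  [0, 6, 1, 0, 0]
  [0, 0, 6, 0, 0]
  [0, 0, 0, 6, 0]
  [0, 0, 0, 0, 6]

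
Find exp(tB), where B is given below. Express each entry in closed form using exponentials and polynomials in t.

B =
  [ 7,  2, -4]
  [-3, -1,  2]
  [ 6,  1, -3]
e^{tB} =
  [3*t^2*exp(t) + 6*t*exp(t) + exp(t), 2*t^2*exp(t) + 2*t*exp(t), -2*t^2*exp(t) - 4*t*exp(t)]
  [-3*t*exp(t), -2*t*exp(t) + exp(t), 2*t*exp(t)]
  [9*t^2*exp(t)/2 + 6*t*exp(t), 3*t^2*exp(t) + t*exp(t), -3*t^2*exp(t) - 4*t*exp(t) + exp(t)]

Strategy: write B = P · J · P⁻¹ where J is a Jordan canonical form, so e^{tB} = P · e^{tJ} · P⁻¹, and e^{tJ} can be computed block-by-block.

B has Jordan form
J =
  [1, 1, 0]
  [0, 1, 1]
  [0, 0, 1]
(up to reordering of blocks).

Per-block formulas:
  For a 3×3 Jordan block J_3(1): exp(t · J_3(1)) = e^(1t)·(I + t·N + (t^2/2)·N^2), where N is the 3×3 nilpotent shift.

After assembling e^{tJ} and conjugating by P, we get:

e^{tB} =
  [3*t^2*exp(t) + 6*t*exp(t) + exp(t), 2*t^2*exp(t) + 2*t*exp(t), -2*t^2*exp(t) - 4*t*exp(t)]
  [-3*t*exp(t), -2*t*exp(t) + exp(t), 2*t*exp(t)]
  [9*t^2*exp(t)/2 + 6*t*exp(t), 3*t^2*exp(t) + t*exp(t), -3*t^2*exp(t) - 4*t*exp(t) + exp(t)]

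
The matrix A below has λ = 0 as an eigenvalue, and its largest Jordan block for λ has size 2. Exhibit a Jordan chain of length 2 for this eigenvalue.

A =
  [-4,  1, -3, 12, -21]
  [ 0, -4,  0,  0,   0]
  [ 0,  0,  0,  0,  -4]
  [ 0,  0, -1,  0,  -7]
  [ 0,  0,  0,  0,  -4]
A Jordan chain for λ = 0 of length 2:
v_1 = (-3, 0, 0, -1, 0)ᵀ
v_2 = (0, 0, 1, 0, 0)ᵀ

Let N = A − (0)·I. We want v_2 with N^2 v_2 = 0 but N^1 v_2 ≠ 0; then v_{j-1} := N · v_j for j = 2, …, 2.

Pick v_2 = (0, 0, 1, 0, 0)ᵀ.
Then v_1 = N · v_2 = (-3, 0, 0, -1, 0)ᵀ.

Sanity check: (A − (0)·I) v_1 = (0, 0, 0, 0, 0)ᵀ = 0. ✓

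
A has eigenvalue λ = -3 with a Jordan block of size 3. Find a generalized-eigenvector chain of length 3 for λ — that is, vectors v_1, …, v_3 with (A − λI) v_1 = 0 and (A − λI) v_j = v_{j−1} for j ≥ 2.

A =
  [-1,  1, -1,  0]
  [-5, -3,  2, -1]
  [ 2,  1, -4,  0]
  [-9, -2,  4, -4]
A Jordan chain for λ = -3 of length 3:
v_1 = (-3, 3, -3, 9)ᵀ
v_2 = (2, -5, 2, -9)ᵀ
v_3 = (1, 0, 0, 0)ᵀ

Let N = A − (-3)·I. We want v_3 with N^3 v_3 = 0 but N^2 v_3 ≠ 0; then v_{j-1} := N · v_j for j = 3, …, 2.

Pick v_3 = (1, 0, 0, 0)ᵀ.
Then v_2 = N · v_3 = (2, -5, 2, -9)ᵀ.
Then v_1 = N · v_2 = (-3, 3, -3, 9)ᵀ.

Sanity check: (A − (-3)·I) v_1 = (0, 0, 0, 0)ᵀ = 0. ✓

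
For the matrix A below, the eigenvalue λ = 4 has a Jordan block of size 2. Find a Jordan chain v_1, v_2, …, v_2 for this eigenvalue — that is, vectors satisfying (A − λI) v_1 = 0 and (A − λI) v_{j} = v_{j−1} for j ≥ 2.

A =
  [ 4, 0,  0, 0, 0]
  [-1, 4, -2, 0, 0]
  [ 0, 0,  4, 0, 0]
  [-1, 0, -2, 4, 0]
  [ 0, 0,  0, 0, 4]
A Jordan chain for λ = 4 of length 2:
v_1 = (0, -1, 0, -1, 0)ᵀ
v_2 = (1, 0, 0, 0, 0)ᵀ

Let N = A − (4)·I. We want v_2 with N^2 v_2 = 0 but N^1 v_2 ≠ 0; then v_{j-1} := N · v_j for j = 2, …, 2.

Pick v_2 = (1, 0, 0, 0, 0)ᵀ.
Then v_1 = N · v_2 = (0, -1, 0, -1, 0)ᵀ.

Sanity check: (A − (4)·I) v_1 = (0, 0, 0, 0, 0)ᵀ = 0. ✓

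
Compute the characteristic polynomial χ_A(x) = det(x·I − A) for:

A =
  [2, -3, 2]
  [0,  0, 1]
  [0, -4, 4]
x^3 - 6*x^2 + 12*x - 8

Expanding det(x·I − A) (e.g. by cofactor expansion or by noting that A is similar to its Jordan form J, which has the same characteristic polynomial as A) gives
  χ_A(x) = x^3 - 6*x^2 + 12*x - 8
which factors as (x - 2)^3. The eigenvalues (with algebraic multiplicities) are λ = 2 with multiplicity 3.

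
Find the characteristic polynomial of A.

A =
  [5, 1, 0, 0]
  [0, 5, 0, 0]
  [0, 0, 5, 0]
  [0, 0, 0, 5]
x^4 - 20*x^3 + 150*x^2 - 500*x + 625

Expanding det(x·I − A) (e.g. by cofactor expansion or by noting that A is similar to its Jordan form J, which has the same characteristic polynomial as A) gives
  χ_A(x) = x^4 - 20*x^3 + 150*x^2 - 500*x + 625
which factors as (x - 5)^4. The eigenvalues (with algebraic multiplicities) are λ = 5 with multiplicity 4.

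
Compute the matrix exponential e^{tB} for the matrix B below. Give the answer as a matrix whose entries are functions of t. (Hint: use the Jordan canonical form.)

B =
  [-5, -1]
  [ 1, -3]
e^{tB} =
  [-t*exp(-4*t) + exp(-4*t), -t*exp(-4*t)]
  [t*exp(-4*t), t*exp(-4*t) + exp(-4*t)]

Strategy: write B = P · J · P⁻¹ where J is a Jordan canonical form, so e^{tB} = P · e^{tJ} · P⁻¹, and e^{tJ} can be computed block-by-block.

B has Jordan form
J =
  [-4,  1]
  [ 0, -4]
(up to reordering of blocks).

Per-block formulas:
  For a 2×2 Jordan block J_2(-4): exp(t · J_2(-4)) = e^(-4t)·(I + t·N), where N is the 2×2 nilpotent shift.

After assembling e^{tJ} and conjugating by P, we get:

e^{tB} =
  [-t*exp(-4*t) + exp(-4*t), -t*exp(-4*t)]
  [t*exp(-4*t), t*exp(-4*t) + exp(-4*t)]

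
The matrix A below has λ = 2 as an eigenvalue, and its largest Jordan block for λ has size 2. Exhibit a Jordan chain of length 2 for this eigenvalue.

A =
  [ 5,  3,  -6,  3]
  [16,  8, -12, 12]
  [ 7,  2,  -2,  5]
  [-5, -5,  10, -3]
A Jordan chain for λ = 2 of length 2:
v_1 = (3, 16, 7, -5)ᵀ
v_2 = (1, 0, 0, 0)ᵀ

Let N = A − (2)·I. We want v_2 with N^2 v_2 = 0 but N^1 v_2 ≠ 0; then v_{j-1} := N · v_j for j = 2, …, 2.

Pick v_2 = (1, 0, 0, 0)ᵀ.
Then v_1 = N · v_2 = (3, 16, 7, -5)ᵀ.

Sanity check: (A − (2)·I) v_1 = (0, 0, 0, 0)ᵀ = 0. ✓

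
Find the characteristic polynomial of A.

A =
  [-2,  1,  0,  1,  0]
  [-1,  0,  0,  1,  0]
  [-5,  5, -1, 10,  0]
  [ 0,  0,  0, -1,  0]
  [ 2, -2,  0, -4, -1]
x^5 + 5*x^4 + 10*x^3 + 10*x^2 + 5*x + 1

Expanding det(x·I − A) (e.g. by cofactor expansion or by noting that A is similar to its Jordan form J, which has the same characteristic polynomial as A) gives
  χ_A(x) = x^5 + 5*x^4 + 10*x^3 + 10*x^2 + 5*x + 1
which factors as (x + 1)^5. The eigenvalues (with algebraic multiplicities) are λ = -1 with multiplicity 5.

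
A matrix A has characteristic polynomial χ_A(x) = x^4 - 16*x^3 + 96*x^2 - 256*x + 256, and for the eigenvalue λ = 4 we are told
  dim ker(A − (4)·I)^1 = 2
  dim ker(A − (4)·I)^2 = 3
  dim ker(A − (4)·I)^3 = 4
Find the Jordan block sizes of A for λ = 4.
Block sizes for λ = 4: [3, 1]

From the dimensions of kernels of powers, the number of Jordan blocks of size at least j is d_j − d_{j−1} where d_j = dim ker(N^j) (with d_0 = 0). Computing the differences gives [2, 1, 1].
The number of blocks of size exactly k is (#blocks of size ≥ k) − (#blocks of size ≥ k + 1), so the partition is: 1 block(s) of size 1, 1 block(s) of size 3.
In nonincreasing order the block sizes are [3, 1].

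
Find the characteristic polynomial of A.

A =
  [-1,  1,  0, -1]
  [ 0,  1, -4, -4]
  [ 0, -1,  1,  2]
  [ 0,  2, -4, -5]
x^4 + 4*x^3 + 6*x^2 + 4*x + 1

Expanding det(x·I − A) (e.g. by cofactor expansion or by noting that A is similar to its Jordan form J, which has the same characteristic polynomial as A) gives
  χ_A(x) = x^4 + 4*x^3 + 6*x^2 + 4*x + 1
which factors as (x + 1)^4. The eigenvalues (with algebraic multiplicities) are λ = -1 with multiplicity 4.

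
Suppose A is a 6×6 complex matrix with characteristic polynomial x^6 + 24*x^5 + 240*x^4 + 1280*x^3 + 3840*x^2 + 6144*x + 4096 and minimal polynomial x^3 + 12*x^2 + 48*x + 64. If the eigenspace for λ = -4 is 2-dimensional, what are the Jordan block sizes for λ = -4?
Block sizes for λ = -4: [3, 3]

Step 1 — from the characteristic polynomial, algebraic multiplicity of λ = -4 is 6. From dim ker(A − (-4)·I) = 2, there are exactly 2 Jordan blocks for λ = -4.
Step 2 — from the minimal polynomial, the factor (x + 4)^3 tells us the largest block for λ = -4 has size 3.
Step 3 — with total size 6, 2 blocks, and largest block 3, the block sizes (in nonincreasing order) are [3, 3].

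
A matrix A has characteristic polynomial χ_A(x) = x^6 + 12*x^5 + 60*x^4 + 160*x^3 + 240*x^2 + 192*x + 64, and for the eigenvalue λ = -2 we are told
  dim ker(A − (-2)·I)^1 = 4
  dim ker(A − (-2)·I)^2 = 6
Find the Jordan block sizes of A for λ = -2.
Block sizes for λ = -2: [2, 2, 1, 1]

From the dimensions of kernels of powers, the number of Jordan blocks of size at least j is d_j − d_{j−1} where d_j = dim ker(N^j) (with d_0 = 0). Computing the differences gives [4, 2].
The number of blocks of size exactly k is (#blocks of size ≥ k) − (#blocks of size ≥ k + 1), so the partition is: 2 block(s) of size 1, 2 block(s) of size 2.
In nonincreasing order the block sizes are [2, 2, 1, 1].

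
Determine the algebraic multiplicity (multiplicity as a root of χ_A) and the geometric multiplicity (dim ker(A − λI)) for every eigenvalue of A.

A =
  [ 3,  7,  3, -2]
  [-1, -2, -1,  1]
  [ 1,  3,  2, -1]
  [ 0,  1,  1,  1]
λ = 1: alg = 4, geom = 2

Step 1 — factor the characteristic polynomial to read off the algebraic multiplicities:
  χ_A(x) = (x - 1)^4

Step 2 — compute geometric multiplicities via the rank-nullity identity g(λ) = n − rank(A − λI):
  rank(A − (1)·I) = 2, so dim ker(A − (1)·I) = n − 2 = 2

Summary:
  λ = 1: algebraic multiplicity = 4, geometric multiplicity = 2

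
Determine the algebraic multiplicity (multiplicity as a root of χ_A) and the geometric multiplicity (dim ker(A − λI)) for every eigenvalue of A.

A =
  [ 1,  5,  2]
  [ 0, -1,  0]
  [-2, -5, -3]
λ = -1: alg = 3, geom = 2

Step 1 — factor the characteristic polynomial to read off the algebraic multiplicities:
  χ_A(x) = (x + 1)^3

Step 2 — compute geometric multiplicities via the rank-nullity identity g(λ) = n − rank(A − λI):
  rank(A − (-1)·I) = 1, so dim ker(A − (-1)·I) = n − 1 = 2

Summary:
  λ = -1: algebraic multiplicity = 3, geometric multiplicity = 2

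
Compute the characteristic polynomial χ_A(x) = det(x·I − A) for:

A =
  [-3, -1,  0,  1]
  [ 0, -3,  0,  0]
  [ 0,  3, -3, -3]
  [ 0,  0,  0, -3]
x^4 + 12*x^3 + 54*x^2 + 108*x + 81

Expanding det(x·I − A) (e.g. by cofactor expansion or by noting that A is similar to its Jordan form J, which has the same characteristic polynomial as A) gives
  χ_A(x) = x^4 + 12*x^3 + 54*x^2 + 108*x + 81
which factors as (x + 3)^4. The eigenvalues (with algebraic multiplicities) are λ = -3 with multiplicity 4.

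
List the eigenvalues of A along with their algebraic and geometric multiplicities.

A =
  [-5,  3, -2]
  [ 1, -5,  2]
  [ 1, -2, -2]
λ = -4: alg = 3, geom = 1

Step 1 — factor the characteristic polynomial to read off the algebraic multiplicities:
  χ_A(x) = (x + 4)^3

Step 2 — compute geometric multiplicities via the rank-nullity identity g(λ) = n − rank(A − λI):
  rank(A − (-4)·I) = 2, so dim ker(A − (-4)·I) = n − 2 = 1

Summary:
  λ = -4: algebraic multiplicity = 3, geometric multiplicity = 1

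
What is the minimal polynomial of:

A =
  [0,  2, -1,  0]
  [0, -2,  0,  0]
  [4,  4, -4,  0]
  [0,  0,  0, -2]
x^2 + 4*x + 4

The characteristic polynomial is χ_A(x) = (x + 2)^4, so the eigenvalues are known. The minimal polynomial is
  m_A(x) = Π_λ (x − λ)^{k_λ}
where k_λ is the size of the *largest* Jordan block for λ (equivalently, the smallest k with (A − λI)^k v = 0 for every generalised eigenvector v of λ).

  λ = -2: largest Jordan block has size 2, contributing (x + 2)^2

So m_A(x) = (x + 2)^2 = x^2 + 4*x + 4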